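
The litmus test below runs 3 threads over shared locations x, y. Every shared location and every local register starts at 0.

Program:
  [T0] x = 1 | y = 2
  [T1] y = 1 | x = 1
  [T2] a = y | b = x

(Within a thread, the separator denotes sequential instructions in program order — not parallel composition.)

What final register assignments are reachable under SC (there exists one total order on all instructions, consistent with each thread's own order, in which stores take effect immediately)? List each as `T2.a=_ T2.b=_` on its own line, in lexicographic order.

outcome vector order: (T2.a,T2.b)
|SC outcomes| = 5

T2.a=0 T2.b=0
T2.a=0 T2.b=1
T2.a=1 T2.b=0
T2.a=1 T2.b=1
T2.a=2 T2.b=1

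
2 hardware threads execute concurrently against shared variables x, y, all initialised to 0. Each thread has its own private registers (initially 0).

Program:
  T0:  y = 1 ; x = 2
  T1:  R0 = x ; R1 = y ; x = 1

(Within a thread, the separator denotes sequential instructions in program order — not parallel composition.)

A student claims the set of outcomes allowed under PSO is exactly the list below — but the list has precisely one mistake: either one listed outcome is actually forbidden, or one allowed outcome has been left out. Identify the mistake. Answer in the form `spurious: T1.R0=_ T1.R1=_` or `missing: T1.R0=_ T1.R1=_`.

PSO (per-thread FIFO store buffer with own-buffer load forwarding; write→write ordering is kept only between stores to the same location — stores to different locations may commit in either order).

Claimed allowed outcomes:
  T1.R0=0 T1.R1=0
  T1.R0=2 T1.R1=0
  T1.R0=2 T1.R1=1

outcome vector order: (T1.R0,T1.R1)
under PSO → (0,0); (0,1); (2,0); (2,1)
PSO∖claimed = {(0,1)}

missing: T1.R0=0 T1.R1=1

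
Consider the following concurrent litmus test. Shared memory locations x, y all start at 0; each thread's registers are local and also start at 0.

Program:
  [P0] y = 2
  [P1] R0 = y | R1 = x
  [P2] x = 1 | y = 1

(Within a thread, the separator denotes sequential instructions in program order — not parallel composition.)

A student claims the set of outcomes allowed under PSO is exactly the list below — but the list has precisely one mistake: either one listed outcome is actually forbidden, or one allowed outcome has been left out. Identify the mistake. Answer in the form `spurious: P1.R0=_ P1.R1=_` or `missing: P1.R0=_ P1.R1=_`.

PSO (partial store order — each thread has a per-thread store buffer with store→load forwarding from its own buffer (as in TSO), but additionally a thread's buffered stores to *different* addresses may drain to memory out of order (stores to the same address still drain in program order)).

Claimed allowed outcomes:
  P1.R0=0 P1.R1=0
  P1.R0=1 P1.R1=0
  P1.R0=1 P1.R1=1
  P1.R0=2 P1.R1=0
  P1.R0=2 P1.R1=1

outcome vector order: (P1.R0,P1.R1)
[PSO] allowed = {0/0 0/1 1/0 1/1 2/0 2/1}
PSO∖claimed = {0/1}

missing: P1.R0=0 P1.R1=1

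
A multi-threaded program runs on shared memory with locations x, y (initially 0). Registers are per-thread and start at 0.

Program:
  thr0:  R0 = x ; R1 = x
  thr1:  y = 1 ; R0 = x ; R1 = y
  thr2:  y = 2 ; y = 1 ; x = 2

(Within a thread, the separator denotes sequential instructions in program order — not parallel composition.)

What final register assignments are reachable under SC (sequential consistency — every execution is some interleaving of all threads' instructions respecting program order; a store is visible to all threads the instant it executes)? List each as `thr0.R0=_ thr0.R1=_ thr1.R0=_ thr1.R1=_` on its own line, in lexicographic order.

outcome vector order: (thr0.R0,thr0.R1,thr1.R0,thr1.R1)
|SC outcomes| = 9

thr0.R0=0 thr0.R1=0 thr1.R0=0 thr1.R1=1
thr0.R0=0 thr0.R1=0 thr1.R0=0 thr1.R1=2
thr0.R0=0 thr0.R1=0 thr1.R0=2 thr1.R1=1
thr0.R0=0 thr0.R1=2 thr1.R0=0 thr1.R1=1
thr0.R0=0 thr0.R1=2 thr1.R0=0 thr1.R1=2
thr0.R0=0 thr0.R1=2 thr1.R0=2 thr1.R1=1
thr0.R0=2 thr0.R1=2 thr1.R0=0 thr1.R1=1
thr0.R0=2 thr0.R1=2 thr1.R0=0 thr1.R1=2
thr0.R0=2 thr0.R1=2 thr1.R0=2 thr1.R1=1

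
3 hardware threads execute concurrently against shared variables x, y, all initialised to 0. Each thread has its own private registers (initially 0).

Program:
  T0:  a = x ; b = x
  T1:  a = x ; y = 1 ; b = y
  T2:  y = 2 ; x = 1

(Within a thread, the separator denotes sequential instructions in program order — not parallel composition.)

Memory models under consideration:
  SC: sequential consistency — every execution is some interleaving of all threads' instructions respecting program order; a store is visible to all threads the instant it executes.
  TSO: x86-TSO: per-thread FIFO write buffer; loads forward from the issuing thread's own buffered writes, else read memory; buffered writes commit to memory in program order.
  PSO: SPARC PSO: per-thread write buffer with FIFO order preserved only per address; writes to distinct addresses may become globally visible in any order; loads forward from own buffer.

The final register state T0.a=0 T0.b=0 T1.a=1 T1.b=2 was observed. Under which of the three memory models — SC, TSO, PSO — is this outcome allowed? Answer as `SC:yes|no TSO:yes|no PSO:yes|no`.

outcome vector order: (T0.a,T0.b,T1.a,T1.b)
SC: 9 outcomes — {0/0/0/1 0/0/0/2 0/0/1/1 0/1/0/1 0/1/0/2 0/1/1/1 1/1/0/1 1/1/0/2 1/1/1/1}
TSO: 9 outcomes — {0/0/0/1 0/0/0/2 0/0/1/1 0/1/0/1 0/1/0/2 0/1/1/1 1/1/0/1 1/1/0/2 1/1/1/1}
PSO: 12 outcomes — {0/0/0/1 0/0/0/2 0/0/1/1 0/0/1/2 0/1/0/1 0/1/0/2 0/1/1/1 0/1/1/2 1/1/0/1 1/1/0/2 1/1/1/1 1/1/1/2}
target 0/0/1/2 ∈ {PSO}

SC:no TSO:no PSO:yes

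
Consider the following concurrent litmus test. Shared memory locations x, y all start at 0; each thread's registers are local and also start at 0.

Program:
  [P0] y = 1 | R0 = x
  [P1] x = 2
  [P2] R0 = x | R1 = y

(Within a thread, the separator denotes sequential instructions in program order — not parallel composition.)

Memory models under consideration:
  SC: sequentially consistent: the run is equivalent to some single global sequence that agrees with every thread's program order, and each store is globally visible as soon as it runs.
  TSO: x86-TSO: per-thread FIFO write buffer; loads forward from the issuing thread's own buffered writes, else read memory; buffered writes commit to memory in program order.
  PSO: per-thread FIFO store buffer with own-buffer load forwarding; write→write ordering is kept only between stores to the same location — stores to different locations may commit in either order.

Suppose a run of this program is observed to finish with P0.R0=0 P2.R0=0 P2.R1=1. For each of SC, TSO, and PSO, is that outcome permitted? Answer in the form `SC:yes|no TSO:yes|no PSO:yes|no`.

SC:yes TSO:yes PSO:yes

outcome vector order: (P0.R0,P2.R0,P2.R1)
SC (7): 000, 001, 021, 200, 201, 220, 221
TSO (8): 000, 001, 020, 021, 200, 201, 220, 221
PSO (8): 000, 001, 020, 021, 200, 201, 220, 221
target 001 ∈ {SC,TSO,PSO}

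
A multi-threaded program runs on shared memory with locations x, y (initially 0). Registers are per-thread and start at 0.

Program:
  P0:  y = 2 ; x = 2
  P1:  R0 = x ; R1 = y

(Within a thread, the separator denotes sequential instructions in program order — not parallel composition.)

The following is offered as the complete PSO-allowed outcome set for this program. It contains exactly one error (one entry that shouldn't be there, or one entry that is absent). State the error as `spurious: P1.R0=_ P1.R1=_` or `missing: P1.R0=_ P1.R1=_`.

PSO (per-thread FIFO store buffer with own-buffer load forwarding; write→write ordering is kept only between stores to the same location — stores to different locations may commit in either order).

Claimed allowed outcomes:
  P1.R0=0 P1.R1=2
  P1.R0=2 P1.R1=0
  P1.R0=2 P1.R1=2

outcome vector order: (P1.R0,P1.R1)
under PSO → <0 0> <0 2> <2 0> <2 2>
PSO∖claimed = {<0 0>}

missing: P1.R0=0 P1.R1=0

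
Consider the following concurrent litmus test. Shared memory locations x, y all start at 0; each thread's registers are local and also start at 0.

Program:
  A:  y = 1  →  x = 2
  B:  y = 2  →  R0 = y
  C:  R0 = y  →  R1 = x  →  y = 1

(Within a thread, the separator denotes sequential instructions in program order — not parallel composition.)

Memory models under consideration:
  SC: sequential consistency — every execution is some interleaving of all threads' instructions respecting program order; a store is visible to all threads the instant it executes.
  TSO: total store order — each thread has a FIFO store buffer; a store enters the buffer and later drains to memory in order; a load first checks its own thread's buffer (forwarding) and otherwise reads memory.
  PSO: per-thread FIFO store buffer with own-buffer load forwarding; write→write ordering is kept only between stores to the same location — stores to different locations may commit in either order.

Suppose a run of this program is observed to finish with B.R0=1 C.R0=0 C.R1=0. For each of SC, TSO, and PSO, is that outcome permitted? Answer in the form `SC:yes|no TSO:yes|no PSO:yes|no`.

SC:yes TSO:yes PSO:yes

outcome vector order: (B.R0,C.R0,C.R1)
SC: 12 outcomes — {<1 0 0>; <1 0 2>; <1 1 0>; <1 1 2>; <1 2 0>; <1 2 2>; <2 0 0>; <2 0 2>; <2 1 0>; <2 1 2>; <2 2 0>; <2 2 2>}
TSO: 12 outcomes — {<1 0 0>; <1 0 2>; <1 1 0>; <1 1 2>; <1 2 0>; <1 2 2>; <2 0 0>; <2 0 2>; <2 1 0>; <2 1 2>; <2 2 0>; <2 2 2>}
PSO: 12 outcomes — {<1 0 0>; <1 0 2>; <1 1 0>; <1 1 2>; <1 2 0>; <1 2 2>; <2 0 0>; <2 0 2>; <2 1 0>; <2 1 2>; <2 2 0>; <2 2 2>}
target <1 0 0> ∈ {SC,TSO,PSO}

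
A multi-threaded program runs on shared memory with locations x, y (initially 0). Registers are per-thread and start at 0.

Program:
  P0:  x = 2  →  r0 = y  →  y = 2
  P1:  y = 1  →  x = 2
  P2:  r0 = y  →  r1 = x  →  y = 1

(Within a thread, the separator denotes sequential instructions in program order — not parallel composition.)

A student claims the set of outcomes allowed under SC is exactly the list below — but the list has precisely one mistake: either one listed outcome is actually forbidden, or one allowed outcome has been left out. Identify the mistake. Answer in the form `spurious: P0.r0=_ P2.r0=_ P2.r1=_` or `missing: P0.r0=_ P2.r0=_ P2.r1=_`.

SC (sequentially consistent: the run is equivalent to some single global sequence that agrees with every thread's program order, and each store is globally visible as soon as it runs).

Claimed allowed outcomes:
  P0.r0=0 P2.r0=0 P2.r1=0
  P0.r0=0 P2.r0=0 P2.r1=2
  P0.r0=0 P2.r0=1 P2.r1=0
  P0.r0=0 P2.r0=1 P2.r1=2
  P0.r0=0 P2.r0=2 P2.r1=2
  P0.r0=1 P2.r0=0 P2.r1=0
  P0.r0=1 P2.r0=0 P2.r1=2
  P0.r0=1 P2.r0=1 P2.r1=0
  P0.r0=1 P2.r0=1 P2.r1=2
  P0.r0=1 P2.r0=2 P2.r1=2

spurious: P0.r0=0 P2.r0=1 P2.r1=0

outcome vector order: (P0.r0,P2.r0,P2.r1)
SC: 9 outcomes — {<0 0 0> <0 0 2> <0 1 2> <0 2 2> <1 0 0> <1 0 2> <1 1 0> <1 1 2> <1 2 2>}
claimed∖SC = {<0 1 0>}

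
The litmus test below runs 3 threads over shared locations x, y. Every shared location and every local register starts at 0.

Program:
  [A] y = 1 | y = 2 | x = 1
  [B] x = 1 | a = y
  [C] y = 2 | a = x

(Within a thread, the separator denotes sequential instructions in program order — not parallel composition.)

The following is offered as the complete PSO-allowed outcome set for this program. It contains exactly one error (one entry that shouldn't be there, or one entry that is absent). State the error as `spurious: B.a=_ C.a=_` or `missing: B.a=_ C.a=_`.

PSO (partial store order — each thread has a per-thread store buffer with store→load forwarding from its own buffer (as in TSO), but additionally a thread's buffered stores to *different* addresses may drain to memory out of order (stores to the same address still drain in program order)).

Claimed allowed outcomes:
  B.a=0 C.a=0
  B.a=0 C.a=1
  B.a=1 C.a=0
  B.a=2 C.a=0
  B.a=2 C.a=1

outcome vector order: (B.a,C.a)
[PSO] allowed = {(0,0); (0,1); (1,0); (1,1); (2,0); (2,1)}
PSO∖claimed = {(1,1)}

missing: B.a=1 C.a=1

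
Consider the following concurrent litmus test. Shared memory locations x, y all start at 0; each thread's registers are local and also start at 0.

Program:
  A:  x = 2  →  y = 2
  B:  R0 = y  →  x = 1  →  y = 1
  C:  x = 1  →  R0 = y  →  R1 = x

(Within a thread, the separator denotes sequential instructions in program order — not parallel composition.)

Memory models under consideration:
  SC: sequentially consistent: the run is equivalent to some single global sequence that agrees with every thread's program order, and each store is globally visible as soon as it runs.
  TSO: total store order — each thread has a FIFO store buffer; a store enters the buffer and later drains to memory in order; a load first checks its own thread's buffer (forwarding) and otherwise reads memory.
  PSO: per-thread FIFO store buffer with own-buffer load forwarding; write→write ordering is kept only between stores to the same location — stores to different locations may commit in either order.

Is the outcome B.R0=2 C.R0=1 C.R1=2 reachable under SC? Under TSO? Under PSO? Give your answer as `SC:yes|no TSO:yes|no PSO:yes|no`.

SC:no TSO:no PSO:yes

outcome vector order: (B.R0,C.R0,C.R1)
[SC] allowed = {0/0/1; 0/0/2; 0/1/1; 0/1/2; 0/2/1; 0/2/2; 2/0/1; 2/0/2; 2/1/1; 2/2/1; 2/2/2}
[TSO] allowed = {0/0/1; 0/0/2; 0/1/1; 0/1/2; 0/2/1; 0/2/2; 2/0/1; 2/0/2; 2/1/1; 2/2/1; 2/2/2}
[PSO] allowed = {0/0/1; 0/0/2; 0/1/1; 0/1/2; 0/2/1; 0/2/2; 2/0/1; 2/0/2; 2/1/1; 2/1/2; 2/2/1; 2/2/2}
target 2/1/2 ∈ {PSO}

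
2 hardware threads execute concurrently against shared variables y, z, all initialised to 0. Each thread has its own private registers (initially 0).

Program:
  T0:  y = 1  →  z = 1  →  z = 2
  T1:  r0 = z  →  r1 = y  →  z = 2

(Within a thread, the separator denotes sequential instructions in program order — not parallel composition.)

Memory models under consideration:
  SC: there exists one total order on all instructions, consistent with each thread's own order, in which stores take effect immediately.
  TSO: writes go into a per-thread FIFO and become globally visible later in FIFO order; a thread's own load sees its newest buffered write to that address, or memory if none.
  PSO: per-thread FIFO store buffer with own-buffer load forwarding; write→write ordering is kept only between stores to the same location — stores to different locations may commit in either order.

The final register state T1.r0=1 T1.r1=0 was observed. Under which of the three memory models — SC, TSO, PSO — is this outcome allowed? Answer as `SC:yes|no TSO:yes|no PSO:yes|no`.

outcome vector order: (T1.r0,T1.r1)
SC (4): 0/0; 0/1; 1/1; 2/1
TSO (4): 0/0; 0/1; 1/1; 2/1
PSO (6): 0/0; 0/1; 1/0; 1/1; 2/0; 2/1
target 1/0 ∈ {PSO}

SC:no TSO:no PSO:yes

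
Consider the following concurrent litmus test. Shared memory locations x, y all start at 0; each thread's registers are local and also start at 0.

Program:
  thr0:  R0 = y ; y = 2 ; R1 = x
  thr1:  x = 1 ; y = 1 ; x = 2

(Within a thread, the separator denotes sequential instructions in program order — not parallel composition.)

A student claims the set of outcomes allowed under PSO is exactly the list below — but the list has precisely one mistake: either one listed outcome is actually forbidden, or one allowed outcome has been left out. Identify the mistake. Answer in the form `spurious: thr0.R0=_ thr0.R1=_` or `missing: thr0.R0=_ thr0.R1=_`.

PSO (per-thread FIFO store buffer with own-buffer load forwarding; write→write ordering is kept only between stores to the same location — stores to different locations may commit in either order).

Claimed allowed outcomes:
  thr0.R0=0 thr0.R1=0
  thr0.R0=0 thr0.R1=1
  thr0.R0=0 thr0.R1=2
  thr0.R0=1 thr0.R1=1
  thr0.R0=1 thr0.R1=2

outcome vector order: (thr0.R0,thr0.R1)
PSO (6): 00, 01, 02, 10, 11, 12
PSO∖claimed = {10}

missing: thr0.R0=1 thr0.R1=0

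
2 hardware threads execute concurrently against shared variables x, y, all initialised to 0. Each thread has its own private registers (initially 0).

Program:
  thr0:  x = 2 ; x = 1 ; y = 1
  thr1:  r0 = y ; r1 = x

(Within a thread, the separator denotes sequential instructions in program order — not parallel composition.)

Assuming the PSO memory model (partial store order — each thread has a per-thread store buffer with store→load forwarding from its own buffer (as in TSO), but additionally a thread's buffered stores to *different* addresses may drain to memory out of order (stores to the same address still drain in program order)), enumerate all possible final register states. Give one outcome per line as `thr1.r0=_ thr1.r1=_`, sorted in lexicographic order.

thr1.r0=0 thr1.r1=0
thr1.r0=0 thr1.r1=1
thr1.r0=0 thr1.r1=2
thr1.r0=1 thr1.r1=0
thr1.r0=1 thr1.r1=1
thr1.r0=1 thr1.r1=2

outcome vector order: (thr1.r0,thr1.r1)
|PSO outcomes| = 6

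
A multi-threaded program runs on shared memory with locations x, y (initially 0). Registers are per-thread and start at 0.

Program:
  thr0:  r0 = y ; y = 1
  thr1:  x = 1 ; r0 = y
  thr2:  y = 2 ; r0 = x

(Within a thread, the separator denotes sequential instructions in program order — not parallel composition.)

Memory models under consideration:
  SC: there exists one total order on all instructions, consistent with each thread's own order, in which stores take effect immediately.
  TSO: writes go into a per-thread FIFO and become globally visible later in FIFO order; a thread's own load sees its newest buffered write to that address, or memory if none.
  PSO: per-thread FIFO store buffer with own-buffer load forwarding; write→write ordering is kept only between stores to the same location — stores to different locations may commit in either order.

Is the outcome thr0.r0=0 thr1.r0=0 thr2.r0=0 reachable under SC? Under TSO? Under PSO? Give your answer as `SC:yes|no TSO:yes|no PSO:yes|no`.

SC:no TSO:yes PSO:yes

outcome vector order: (thr0.r0,thr1.r0,thr2.r0)
[SC] allowed = {001; 010; 011; 020; 021; 201; 210; 211; 220; 221}
[TSO] allowed = {000; 001; 010; 011; 020; 021; 200; 201; 210; 211; 220; 221}
[PSO] allowed = {000; 001; 010; 011; 020; 021; 200; 201; 210; 211; 220; 221}
target 000 ∈ {TSO,PSO}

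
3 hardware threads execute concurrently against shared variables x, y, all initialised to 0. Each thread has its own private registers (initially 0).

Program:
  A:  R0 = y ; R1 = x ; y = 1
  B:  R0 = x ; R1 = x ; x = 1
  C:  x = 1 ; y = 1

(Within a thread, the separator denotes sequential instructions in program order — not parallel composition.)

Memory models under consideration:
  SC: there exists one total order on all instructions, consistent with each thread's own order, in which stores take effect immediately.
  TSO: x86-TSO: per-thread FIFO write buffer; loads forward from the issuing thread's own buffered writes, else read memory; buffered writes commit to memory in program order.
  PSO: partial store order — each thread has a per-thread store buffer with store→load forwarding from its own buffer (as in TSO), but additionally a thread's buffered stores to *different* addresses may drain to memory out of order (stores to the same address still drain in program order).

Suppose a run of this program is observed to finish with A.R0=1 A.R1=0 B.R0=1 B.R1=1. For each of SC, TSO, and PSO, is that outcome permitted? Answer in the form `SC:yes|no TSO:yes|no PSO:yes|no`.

SC:no TSO:no PSO:yes

outcome vector order: (A.R0,A.R1,B.R0,B.R1)
SC (9): <0 0 0 0> <0 0 0 1> <0 0 1 1> <0 1 0 0> <0 1 0 1> <0 1 1 1> <1 1 0 0> <1 1 0 1> <1 1 1 1>
TSO (9): <0 0 0 0> <0 0 0 1> <0 0 1 1> <0 1 0 0> <0 1 0 1> <0 1 1 1> <1 1 0 0> <1 1 0 1> <1 1 1 1>
PSO (12): <0 0 0 0> <0 0 0 1> <0 0 1 1> <0 1 0 0> <0 1 0 1> <0 1 1 1> <1 0 0 0> <1 0 0 1> <1 0 1 1> <1 1 0 0> <1 1 0 1> <1 1 1 1>
target <1 0 1 1> ∈ {PSO}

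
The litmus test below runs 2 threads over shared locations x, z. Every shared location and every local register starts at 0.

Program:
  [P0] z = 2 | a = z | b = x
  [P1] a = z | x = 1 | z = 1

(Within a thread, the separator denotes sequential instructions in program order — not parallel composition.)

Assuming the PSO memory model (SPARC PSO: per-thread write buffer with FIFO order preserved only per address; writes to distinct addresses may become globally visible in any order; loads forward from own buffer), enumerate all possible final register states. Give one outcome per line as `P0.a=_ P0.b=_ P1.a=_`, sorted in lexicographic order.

P0.a=1 P0.b=0 P1.a=0
P0.a=1 P0.b=0 P1.a=2
P0.a=1 P0.b=1 P1.a=0
P0.a=1 P0.b=1 P1.a=2
P0.a=2 P0.b=0 P1.a=0
P0.a=2 P0.b=0 P1.a=2
P0.a=2 P0.b=1 P1.a=0
P0.a=2 P0.b=1 P1.a=2

outcome vector order: (P0.a,P0.b,P1.a)
|PSO outcomes| = 8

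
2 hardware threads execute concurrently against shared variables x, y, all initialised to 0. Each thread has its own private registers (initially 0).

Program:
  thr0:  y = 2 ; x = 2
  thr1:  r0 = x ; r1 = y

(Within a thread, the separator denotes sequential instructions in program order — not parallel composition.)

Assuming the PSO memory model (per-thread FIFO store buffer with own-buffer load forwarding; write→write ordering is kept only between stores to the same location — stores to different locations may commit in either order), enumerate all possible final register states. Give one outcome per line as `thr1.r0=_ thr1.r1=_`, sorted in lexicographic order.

outcome vector order: (thr1.r0,thr1.r1)
|PSO outcomes| = 4

thr1.r0=0 thr1.r1=0
thr1.r0=0 thr1.r1=2
thr1.r0=2 thr1.r1=0
thr1.r0=2 thr1.r1=2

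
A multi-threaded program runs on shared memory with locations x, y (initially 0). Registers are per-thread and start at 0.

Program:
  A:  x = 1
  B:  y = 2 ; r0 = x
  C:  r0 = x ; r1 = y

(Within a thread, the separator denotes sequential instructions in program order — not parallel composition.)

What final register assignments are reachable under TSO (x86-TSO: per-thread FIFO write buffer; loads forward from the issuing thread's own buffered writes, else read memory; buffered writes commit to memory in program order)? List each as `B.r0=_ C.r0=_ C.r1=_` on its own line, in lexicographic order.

outcome vector order: (B.r0,C.r0,C.r1)
|TSO outcomes| = 8

B.r0=0 C.r0=0 C.r1=0
B.r0=0 C.r0=0 C.r1=2
B.r0=0 C.r0=1 C.r1=0
B.r0=0 C.r0=1 C.r1=2
B.r0=1 C.r0=0 C.r1=0
B.r0=1 C.r0=0 C.r1=2
B.r0=1 C.r0=1 C.r1=0
B.r0=1 C.r0=1 C.r1=2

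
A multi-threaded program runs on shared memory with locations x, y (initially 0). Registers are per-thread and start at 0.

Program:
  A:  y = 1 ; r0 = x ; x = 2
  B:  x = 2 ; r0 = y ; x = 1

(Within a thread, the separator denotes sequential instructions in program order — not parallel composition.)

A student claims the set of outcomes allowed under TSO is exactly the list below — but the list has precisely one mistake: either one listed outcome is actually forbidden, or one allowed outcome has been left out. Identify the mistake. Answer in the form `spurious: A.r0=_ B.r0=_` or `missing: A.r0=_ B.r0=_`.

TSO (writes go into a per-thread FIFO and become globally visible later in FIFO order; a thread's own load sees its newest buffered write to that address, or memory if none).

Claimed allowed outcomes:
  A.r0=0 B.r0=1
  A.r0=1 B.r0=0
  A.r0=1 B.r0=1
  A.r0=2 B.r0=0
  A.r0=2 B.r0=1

outcome vector order: (A.r0,B.r0)
TSO: 6 outcomes — {(0,0); (0,1); (1,0); (1,1); (2,0); (2,1)}
TSO∖claimed = {(0,0)}

missing: A.r0=0 B.r0=0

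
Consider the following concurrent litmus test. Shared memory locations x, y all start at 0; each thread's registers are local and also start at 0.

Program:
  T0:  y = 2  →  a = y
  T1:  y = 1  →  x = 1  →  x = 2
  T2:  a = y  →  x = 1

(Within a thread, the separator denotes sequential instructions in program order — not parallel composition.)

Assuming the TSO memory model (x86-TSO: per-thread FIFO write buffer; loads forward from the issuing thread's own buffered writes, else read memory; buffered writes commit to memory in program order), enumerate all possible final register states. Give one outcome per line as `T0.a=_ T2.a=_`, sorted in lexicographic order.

outcome vector order: (T0.a,T2.a)
|TSO outcomes| = 6

T0.a=1 T2.a=0
T0.a=1 T2.a=1
T0.a=1 T2.a=2
T0.a=2 T2.a=0
T0.a=2 T2.a=1
T0.a=2 T2.a=2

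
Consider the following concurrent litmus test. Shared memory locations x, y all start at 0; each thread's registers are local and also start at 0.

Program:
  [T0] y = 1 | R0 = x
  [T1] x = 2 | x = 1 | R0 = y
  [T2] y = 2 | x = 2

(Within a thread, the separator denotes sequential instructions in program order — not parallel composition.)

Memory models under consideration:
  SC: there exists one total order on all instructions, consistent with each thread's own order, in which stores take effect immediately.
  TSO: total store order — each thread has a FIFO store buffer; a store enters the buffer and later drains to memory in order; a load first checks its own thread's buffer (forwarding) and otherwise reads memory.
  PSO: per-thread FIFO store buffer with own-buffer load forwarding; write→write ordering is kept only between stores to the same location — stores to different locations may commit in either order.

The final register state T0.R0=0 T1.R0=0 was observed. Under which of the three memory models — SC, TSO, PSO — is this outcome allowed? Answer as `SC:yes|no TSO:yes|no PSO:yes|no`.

outcome vector order: (T0.R0,T1.R0)
[SC] allowed = {0/1; 0/2; 1/0; 1/1; 1/2; 2/0; 2/1; 2/2}
[TSO] allowed = {0/0; 0/1; 0/2; 1/0; 1/1; 1/2; 2/0; 2/1; 2/2}
[PSO] allowed = {0/0; 0/1; 0/2; 1/0; 1/1; 1/2; 2/0; 2/1; 2/2}
target 0/0 ∈ {TSO,PSO}

SC:no TSO:yes PSO:yes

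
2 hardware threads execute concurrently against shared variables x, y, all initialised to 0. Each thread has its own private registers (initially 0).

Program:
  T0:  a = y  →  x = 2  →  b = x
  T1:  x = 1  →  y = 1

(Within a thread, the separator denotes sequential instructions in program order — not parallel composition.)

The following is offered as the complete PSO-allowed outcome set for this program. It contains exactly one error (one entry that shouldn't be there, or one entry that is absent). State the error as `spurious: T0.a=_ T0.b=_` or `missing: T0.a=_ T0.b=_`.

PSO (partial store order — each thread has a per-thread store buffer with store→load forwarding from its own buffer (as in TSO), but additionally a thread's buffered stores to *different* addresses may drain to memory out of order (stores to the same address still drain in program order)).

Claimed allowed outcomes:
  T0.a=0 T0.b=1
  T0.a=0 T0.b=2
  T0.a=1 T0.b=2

missing: T0.a=1 T0.b=1

outcome vector order: (T0.a,T0.b)
PSO (4): (0,1) (0,2) (1,1) (1,2)
PSO∖claimed = {(1,1)}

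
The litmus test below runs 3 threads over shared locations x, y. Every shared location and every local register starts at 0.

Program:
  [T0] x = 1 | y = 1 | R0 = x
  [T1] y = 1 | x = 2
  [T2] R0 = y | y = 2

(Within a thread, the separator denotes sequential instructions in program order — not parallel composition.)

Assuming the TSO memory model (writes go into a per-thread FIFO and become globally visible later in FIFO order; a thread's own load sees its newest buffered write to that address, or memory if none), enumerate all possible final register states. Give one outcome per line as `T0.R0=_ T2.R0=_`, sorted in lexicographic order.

outcome vector order: (T0.R0,T2.R0)
|TSO outcomes| = 4

T0.R0=1 T2.R0=0
T0.R0=1 T2.R0=1
T0.R0=2 T2.R0=0
T0.R0=2 T2.R0=1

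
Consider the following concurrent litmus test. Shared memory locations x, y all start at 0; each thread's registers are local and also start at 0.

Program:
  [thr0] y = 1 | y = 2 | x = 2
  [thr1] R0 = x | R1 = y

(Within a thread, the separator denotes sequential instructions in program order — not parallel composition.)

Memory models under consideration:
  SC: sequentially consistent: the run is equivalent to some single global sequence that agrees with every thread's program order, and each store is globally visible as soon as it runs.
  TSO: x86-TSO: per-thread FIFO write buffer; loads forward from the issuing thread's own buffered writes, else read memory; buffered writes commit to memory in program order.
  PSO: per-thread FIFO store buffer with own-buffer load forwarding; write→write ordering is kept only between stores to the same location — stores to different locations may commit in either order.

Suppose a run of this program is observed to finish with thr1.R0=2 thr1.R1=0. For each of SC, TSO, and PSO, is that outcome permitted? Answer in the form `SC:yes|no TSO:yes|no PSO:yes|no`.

outcome vector order: (thr1.R0,thr1.R1)
SC (4): <0 0>, <0 1>, <0 2>, <2 2>
TSO (4): <0 0>, <0 1>, <0 2>, <2 2>
PSO (6): <0 0>, <0 1>, <0 2>, <2 0>, <2 1>, <2 2>
target <2 0> ∈ {PSO}

SC:no TSO:no PSO:yes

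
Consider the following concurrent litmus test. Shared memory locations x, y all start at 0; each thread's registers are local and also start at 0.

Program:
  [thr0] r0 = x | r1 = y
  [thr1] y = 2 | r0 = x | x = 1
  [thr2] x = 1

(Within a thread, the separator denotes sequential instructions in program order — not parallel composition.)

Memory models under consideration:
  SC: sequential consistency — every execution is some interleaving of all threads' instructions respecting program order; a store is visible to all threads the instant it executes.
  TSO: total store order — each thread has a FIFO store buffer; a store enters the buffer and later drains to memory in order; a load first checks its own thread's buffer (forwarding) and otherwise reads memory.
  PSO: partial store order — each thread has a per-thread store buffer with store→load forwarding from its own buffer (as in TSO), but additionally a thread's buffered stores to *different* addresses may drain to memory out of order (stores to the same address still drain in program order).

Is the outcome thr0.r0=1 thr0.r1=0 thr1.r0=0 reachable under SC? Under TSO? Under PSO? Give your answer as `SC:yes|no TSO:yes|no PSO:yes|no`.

SC:no TSO:yes PSO:yes

outcome vector order: (thr0.r0,thr0.r1,thr1.r0)
SC (7): 000, 001, 020, 021, 101, 120, 121
TSO (8): 000, 001, 020, 021, 100, 101, 120, 121
PSO (8): 000, 001, 020, 021, 100, 101, 120, 121
target 100 ∈ {TSO,PSO}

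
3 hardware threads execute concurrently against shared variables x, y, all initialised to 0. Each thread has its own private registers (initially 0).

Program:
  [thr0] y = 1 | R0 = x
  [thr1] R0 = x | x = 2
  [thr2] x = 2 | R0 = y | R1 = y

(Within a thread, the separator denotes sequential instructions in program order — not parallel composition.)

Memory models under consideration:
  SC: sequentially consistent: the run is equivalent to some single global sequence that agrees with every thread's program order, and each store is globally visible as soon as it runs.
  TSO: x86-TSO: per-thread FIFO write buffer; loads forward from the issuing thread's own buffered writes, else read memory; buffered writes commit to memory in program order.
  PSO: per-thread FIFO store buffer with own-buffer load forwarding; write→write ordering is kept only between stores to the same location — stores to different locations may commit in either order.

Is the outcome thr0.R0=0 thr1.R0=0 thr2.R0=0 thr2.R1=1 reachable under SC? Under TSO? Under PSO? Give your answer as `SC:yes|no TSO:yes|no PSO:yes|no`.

outcome vector order: (thr0.R0,thr1.R0,thr2.R0,thr2.R1)
[SC] allowed = {0011 0211 2000 2001 2011 2200 2201 2211}
[TSO] allowed = {0000 0001 0011 0200 0201 0211 2000 2001 2011 2200 2201 2211}
[PSO] allowed = {0000 0001 0011 0200 0201 0211 2000 2001 2011 2200 2201 2211}
target 0001 ∈ {TSO,PSO}

SC:no TSO:yes PSO:yes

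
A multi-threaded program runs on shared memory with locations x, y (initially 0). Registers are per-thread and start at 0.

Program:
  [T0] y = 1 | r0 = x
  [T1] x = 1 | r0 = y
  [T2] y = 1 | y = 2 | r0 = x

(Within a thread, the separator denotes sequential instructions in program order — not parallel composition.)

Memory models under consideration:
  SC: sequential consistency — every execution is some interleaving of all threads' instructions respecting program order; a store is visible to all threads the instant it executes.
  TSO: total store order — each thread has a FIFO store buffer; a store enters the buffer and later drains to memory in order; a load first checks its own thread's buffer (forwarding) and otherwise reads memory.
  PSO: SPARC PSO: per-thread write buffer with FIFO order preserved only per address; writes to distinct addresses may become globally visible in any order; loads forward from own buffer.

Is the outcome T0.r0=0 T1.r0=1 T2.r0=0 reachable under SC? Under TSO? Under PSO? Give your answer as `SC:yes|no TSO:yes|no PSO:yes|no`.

SC:yes TSO:yes PSO:yes

outcome vector order: (T0.r0,T1.r0,T2.r0)
[SC] allowed = {010, 011, 020, 021, 101, 110, 111, 120, 121}
[TSO] allowed = {000, 001, 010, 011, 020, 021, 100, 101, 110, 111, 120, 121}
[PSO] allowed = {000, 001, 010, 011, 020, 021, 100, 101, 110, 111, 120, 121}
target 010 ∈ {SC,TSO,PSO}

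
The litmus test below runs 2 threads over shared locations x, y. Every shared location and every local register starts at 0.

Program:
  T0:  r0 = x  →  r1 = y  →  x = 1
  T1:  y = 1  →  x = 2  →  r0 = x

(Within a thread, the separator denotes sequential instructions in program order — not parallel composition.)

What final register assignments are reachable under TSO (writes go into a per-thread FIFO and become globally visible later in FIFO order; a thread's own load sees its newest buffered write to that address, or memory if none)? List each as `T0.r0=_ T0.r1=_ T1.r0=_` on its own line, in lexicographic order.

T0.r0=0 T0.r1=0 T1.r0=1
T0.r0=0 T0.r1=0 T1.r0=2
T0.r0=0 T0.r1=1 T1.r0=1
T0.r0=0 T0.r1=1 T1.r0=2
T0.r0=2 T0.r1=1 T1.r0=1
T0.r0=2 T0.r1=1 T1.r0=2

outcome vector order: (T0.r0,T0.r1,T1.r0)
|TSO outcomes| = 6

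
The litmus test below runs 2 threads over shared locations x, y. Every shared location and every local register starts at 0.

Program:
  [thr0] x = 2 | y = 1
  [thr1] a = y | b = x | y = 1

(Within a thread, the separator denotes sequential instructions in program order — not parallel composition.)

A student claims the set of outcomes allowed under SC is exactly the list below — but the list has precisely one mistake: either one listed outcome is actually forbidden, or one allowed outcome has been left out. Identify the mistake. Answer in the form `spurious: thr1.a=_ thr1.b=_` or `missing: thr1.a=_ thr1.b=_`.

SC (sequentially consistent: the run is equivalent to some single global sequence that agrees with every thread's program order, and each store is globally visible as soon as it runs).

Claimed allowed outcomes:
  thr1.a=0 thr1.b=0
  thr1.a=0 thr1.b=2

missing: thr1.a=1 thr1.b=2

outcome vector order: (thr1.a,thr1.b)
under SC → 0/0; 0/2; 1/2
SC∖claimed = {1/2}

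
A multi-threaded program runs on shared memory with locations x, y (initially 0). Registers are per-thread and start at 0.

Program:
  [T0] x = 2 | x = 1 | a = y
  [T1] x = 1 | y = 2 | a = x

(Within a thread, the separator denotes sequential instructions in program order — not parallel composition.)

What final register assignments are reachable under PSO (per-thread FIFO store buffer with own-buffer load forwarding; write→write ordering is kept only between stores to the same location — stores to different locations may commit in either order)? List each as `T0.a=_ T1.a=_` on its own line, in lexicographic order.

outcome vector order: (T0.a,T1.a)
|PSO outcomes| = 4

T0.a=0 T1.a=1
T0.a=0 T1.a=2
T0.a=2 T1.a=1
T0.a=2 T1.a=2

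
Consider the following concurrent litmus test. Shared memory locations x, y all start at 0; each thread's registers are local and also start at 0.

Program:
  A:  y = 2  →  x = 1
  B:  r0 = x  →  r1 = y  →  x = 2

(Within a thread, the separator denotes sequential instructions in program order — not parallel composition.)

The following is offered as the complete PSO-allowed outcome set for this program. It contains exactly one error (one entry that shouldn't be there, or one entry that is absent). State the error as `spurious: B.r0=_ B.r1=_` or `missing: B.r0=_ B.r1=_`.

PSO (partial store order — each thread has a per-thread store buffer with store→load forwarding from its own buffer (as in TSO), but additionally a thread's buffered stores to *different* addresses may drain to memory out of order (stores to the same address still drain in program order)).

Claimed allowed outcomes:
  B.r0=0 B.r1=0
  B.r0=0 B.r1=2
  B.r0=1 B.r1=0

outcome vector order: (B.r0,B.r1)
PSO: 4 outcomes — {<0 0>, <0 2>, <1 0>, <1 2>}
PSO∖claimed = {<1 2>}

missing: B.r0=1 B.r1=2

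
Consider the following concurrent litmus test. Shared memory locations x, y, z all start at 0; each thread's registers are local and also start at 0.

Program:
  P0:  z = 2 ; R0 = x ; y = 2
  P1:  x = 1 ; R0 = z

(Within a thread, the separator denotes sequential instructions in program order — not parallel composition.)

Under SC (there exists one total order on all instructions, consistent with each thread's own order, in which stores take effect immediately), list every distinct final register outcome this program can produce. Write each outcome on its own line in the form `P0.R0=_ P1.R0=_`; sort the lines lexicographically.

P0.R0=0 P1.R0=2
P0.R0=1 P1.R0=0
P0.R0=1 P1.R0=2

outcome vector order: (P0.R0,P1.R0)
|SC outcomes| = 3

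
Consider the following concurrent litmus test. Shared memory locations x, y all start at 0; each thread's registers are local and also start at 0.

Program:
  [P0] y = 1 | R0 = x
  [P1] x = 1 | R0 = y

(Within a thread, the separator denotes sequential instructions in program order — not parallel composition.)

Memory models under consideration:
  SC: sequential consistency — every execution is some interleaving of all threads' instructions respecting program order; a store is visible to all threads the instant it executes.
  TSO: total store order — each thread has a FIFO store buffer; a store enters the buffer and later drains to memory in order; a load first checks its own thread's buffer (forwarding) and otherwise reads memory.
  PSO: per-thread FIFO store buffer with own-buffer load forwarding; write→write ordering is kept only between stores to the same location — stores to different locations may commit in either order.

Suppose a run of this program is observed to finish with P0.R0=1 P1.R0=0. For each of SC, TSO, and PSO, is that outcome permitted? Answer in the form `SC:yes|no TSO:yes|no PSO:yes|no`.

SC:yes TSO:yes PSO:yes

outcome vector order: (P0.R0,P1.R0)
SC (3): 01 10 11
TSO (4): 00 01 10 11
PSO (4): 00 01 10 11
target 10 ∈ {SC,TSO,PSO}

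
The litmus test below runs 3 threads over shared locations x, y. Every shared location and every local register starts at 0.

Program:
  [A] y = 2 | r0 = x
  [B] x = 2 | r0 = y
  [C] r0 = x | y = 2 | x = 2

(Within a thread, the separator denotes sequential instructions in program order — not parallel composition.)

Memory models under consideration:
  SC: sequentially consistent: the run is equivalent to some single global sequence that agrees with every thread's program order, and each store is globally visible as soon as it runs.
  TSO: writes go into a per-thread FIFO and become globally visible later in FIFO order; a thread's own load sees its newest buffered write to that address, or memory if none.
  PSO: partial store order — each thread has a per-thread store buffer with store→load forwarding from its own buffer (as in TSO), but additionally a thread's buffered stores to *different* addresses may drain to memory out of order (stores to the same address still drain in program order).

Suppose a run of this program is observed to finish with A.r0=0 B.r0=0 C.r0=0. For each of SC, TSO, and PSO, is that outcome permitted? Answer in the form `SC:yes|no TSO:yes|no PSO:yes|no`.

outcome vector order: (A.r0,B.r0,C.r0)
[SC] allowed = {020 022 200 202 220 222}
[TSO] allowed = {000 002 020 022 200 202 220 222}
[PSO] allowed = {000 002 020 022 200 202 220 222}
target 000 ∈ {TSO,PSO}

SC:no TSO:yes PSO:yes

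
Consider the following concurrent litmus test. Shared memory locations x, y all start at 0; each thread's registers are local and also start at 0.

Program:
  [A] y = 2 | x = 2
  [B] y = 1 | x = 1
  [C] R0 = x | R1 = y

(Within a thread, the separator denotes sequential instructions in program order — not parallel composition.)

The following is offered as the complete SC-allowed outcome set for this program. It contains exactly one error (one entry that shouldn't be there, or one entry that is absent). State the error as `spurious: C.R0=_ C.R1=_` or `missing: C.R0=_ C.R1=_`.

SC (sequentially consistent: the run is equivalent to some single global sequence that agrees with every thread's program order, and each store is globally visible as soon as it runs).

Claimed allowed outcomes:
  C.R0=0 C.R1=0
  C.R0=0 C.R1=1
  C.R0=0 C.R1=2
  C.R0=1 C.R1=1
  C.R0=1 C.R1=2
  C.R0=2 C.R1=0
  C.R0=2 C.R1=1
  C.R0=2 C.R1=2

spurious: C.R0=2 C.R1=0

outcome vector order: (C.R0,C.R1)
[SC] allowed = {0/0, 0/1, 0/2, 1/1, 1/2, 2/1, 2/2}
claimed∖SC = {2/0}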